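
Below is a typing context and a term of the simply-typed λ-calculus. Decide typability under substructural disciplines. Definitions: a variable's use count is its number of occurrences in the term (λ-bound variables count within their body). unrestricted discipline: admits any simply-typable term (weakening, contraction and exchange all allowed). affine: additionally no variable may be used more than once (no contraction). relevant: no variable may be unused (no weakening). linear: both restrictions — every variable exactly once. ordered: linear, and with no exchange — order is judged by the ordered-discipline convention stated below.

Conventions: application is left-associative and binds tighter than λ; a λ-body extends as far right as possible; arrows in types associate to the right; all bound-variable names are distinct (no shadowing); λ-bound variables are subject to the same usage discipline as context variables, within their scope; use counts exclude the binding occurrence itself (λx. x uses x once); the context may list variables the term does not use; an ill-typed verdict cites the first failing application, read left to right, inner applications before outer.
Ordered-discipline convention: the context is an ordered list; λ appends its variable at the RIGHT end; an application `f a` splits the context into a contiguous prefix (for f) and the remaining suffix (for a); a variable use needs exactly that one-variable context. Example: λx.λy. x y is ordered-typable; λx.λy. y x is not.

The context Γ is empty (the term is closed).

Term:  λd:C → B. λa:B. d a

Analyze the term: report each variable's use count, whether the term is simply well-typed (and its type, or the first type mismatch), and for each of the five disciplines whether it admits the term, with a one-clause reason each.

counts: d (bound)=1; a (bound)=1
order of uses: d, a
typing: ill-typed: argument of type B where C is required
ordered ✗ (a type mismatch blocks all five)
linear ✗ (the type mismatch rejects it)
affine ✗ (not simply typable)
relevant ✗ (fails simple typing)
unrestricted ✗ (a type mismatch blocks all five)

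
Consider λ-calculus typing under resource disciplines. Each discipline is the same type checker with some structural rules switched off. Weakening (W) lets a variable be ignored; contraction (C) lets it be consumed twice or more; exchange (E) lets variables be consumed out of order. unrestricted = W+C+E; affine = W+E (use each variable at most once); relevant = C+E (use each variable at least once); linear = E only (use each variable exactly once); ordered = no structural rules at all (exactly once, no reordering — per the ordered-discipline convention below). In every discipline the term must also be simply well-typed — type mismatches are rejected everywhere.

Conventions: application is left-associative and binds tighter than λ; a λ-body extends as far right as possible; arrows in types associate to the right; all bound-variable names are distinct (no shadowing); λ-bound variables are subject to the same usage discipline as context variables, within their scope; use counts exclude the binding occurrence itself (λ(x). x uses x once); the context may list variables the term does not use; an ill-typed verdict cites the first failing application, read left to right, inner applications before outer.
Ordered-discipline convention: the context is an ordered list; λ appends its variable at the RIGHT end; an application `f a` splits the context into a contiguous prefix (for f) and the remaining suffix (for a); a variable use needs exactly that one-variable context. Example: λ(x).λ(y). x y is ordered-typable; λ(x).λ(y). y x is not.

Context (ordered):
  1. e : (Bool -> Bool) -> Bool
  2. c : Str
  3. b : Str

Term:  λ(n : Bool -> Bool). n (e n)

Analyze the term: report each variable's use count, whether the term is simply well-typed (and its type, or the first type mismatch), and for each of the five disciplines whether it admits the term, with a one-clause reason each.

counts: e=1, c=0, b=0, n [bound]=2
order of uses: n, e, n
typing: ✓ — (Bool -> Bool) -> Bool
ordered: ✗ — repeated use of n ×2; unused: c, b — weakening required
linear: ✗ — repeated use of n ×2; unused: c, b — weakening required
affine: ✗ — repeated use of n ×2
relevant: ✗ — unused: c, b — weakening required
unrestricted: ✓ — typability at (Bool -> Bool) -> Bool is all that's needed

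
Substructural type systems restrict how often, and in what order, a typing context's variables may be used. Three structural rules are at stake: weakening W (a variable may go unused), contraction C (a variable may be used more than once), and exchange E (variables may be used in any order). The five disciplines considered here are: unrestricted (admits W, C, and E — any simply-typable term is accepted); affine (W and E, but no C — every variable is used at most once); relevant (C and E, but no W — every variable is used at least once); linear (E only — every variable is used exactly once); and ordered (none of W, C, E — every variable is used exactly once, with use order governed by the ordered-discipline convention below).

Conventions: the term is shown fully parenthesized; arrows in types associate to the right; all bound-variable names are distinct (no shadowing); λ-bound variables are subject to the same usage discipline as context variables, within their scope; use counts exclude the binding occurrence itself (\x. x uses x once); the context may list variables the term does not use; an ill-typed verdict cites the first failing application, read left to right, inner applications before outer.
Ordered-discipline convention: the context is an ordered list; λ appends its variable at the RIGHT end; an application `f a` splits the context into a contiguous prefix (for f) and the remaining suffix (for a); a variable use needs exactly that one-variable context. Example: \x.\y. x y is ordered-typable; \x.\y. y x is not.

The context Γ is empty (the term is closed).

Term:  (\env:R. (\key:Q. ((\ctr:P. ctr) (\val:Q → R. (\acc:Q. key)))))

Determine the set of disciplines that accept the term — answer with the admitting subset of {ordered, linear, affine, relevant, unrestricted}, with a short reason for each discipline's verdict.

accepted by: none
variable uses: env [bound]=0, key [bound]=1, ctr [bound]=1, val [bound]=0, acc [bound]=0
use order (left to right): ctr, key
typing: ill-typed: an application expects P but receives (Q → R) → Q → Q
ordered: ✗, a type mismatch blocks all five
linear: ✗, the type mismatch rejects it
affine: ✗, not simply typable
relevant: ✗, fails simple typing
unrestricted: ✗, a type mismatch blocks all five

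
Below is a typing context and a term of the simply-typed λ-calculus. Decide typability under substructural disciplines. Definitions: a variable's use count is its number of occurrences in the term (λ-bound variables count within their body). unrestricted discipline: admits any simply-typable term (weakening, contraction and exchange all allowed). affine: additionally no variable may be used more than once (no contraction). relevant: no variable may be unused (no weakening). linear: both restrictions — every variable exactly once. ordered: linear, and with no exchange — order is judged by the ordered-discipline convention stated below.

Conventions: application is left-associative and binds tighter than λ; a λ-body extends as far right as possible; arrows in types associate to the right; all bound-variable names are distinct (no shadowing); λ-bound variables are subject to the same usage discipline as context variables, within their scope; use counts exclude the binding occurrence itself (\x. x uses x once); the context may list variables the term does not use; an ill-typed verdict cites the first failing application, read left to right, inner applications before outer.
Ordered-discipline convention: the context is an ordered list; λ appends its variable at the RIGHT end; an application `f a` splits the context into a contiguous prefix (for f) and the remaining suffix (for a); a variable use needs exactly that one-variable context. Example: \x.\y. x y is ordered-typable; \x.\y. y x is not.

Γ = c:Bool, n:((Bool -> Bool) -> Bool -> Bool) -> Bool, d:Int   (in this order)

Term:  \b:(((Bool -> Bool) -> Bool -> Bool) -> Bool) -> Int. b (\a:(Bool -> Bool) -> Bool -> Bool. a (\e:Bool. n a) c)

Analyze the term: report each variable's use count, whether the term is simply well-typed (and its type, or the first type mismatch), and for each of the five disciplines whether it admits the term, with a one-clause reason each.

variable uses: c ×1, n ×1, d ×0, b (λ-bound) ×1, a (λ-bound) ×2, e (λ-bound) ×0
left-to-right use order: b, a, n, a, c
typing: well-typed at ((((Bool -> Bool) -> Bool -> Bool) -> Bool) -> Int) -> Int
ordered ✗ (a ×2 used more than once (contraction); unused: d, e — weakening required)
linear ✗ (a ×2 used more than once (contraction); unused: d, e — weakening required)
affine ✗ (a ×2 used more than once (contraction))
relevant ✗ (unused: d, e — weakening required)
unrestricted ✓ (simply typable at ((((Bool -> Bool) -> Bool -> Bool) -> Bool) -> Int) -> Int; W, C, E all held)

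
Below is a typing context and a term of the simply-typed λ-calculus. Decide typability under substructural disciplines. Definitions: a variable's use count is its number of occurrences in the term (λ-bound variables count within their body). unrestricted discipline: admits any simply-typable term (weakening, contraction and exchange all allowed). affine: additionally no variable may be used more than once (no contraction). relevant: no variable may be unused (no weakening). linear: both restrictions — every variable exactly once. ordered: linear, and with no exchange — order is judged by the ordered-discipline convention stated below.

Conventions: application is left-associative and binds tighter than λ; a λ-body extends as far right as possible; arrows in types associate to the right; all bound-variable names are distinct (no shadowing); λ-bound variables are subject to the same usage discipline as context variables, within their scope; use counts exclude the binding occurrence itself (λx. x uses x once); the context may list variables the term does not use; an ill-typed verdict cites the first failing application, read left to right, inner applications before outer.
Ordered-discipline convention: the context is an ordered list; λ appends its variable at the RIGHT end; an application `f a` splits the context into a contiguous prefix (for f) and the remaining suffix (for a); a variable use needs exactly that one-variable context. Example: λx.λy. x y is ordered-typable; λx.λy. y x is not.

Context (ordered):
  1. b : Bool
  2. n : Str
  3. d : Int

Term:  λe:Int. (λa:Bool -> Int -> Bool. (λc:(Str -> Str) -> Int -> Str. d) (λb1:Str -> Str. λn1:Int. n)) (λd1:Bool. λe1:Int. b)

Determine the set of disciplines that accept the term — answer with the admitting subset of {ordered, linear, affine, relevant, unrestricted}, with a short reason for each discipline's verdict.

admitted by: affine, unrestricted
counts: b: 1×; n: 1×; d: 1×; e [bound]: 0×; a [bound]: 0×; c [bound]: 0×; b1 [bound]: 0×; n1 [bound]: 0×; d1 [bound]: 0×; e1 [bound]: 0×
order of uses: d, n, b
typing: the term checks, with type Int -> Int
ordered: ✗, unused: e, a, c, b1, n1, d1, e1 — weakening required
linear: ✗, unused: e, a, c, b1, n1, d1, e1 — weakening required
affine: ✓, no duplicate uses among b, n, d, e, a, c, b1, n1, d1, e1
relevant: ✗, unused: e, a, c, b1, n1, d1, e1 — weakening required
unrestricted: ✓, typability at Int -> Int is all that's needed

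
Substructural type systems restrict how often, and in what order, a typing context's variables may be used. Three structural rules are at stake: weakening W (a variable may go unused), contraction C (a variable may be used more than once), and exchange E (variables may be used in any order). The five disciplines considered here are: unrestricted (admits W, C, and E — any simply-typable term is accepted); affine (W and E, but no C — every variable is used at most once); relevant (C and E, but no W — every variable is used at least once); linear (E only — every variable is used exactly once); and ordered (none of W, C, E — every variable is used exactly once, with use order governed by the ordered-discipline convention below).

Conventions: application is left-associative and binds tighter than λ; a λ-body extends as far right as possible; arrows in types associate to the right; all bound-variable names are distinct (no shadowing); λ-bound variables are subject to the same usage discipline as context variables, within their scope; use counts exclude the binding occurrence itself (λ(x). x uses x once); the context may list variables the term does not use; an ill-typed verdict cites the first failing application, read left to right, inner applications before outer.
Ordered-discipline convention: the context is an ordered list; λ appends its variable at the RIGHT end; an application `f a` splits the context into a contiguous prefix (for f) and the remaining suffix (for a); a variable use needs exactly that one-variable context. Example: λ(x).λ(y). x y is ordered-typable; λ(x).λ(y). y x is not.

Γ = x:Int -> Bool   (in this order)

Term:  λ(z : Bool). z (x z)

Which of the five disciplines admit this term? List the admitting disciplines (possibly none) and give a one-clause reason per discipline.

admitted by: none
counts: x=1; z [bound]=2
order of uses: z, x, z
typing: ill-typed: argument of type Bool where Int is required
ordered: ✗, the type mismatch rejects it
linear: ✗, not simply typable
affine: ✗, fails simple typing
relevant: ✗, a type mismatch blocks all five
unrestricted: ✗, the type mismatch rejects it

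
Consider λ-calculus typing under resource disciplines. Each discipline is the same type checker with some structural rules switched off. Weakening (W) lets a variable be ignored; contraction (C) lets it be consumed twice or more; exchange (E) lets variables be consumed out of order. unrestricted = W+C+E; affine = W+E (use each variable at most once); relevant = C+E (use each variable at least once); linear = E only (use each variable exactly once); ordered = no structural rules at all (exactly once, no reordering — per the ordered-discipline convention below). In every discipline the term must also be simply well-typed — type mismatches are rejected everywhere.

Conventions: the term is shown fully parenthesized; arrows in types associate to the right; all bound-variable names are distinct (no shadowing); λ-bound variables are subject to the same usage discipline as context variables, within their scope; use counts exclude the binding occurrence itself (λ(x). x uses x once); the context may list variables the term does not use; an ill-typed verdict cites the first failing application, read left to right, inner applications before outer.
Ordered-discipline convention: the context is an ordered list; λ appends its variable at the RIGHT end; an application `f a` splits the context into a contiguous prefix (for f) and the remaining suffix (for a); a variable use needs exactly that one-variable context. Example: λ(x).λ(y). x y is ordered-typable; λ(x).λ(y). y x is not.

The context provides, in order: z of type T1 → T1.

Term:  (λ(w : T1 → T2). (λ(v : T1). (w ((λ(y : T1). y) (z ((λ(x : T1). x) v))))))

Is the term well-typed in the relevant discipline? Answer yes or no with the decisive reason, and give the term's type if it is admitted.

yes — z, w, v, y, x: all used, weakening unneeded; term : (T1 → T2) → T1 → T2
use counts: z: 1; w (λ-bound): 1; v (λ-bound): 1; y (λ-bound): 1; x (λ-bound): 1
left-to-right use order: w, y, z, x, v
typing: well-typed — term : (T1 → T2) → T1 → T2
across the five disciplines: ordered ✗ | linear ✓ | affine ✓ | relevant ✓ | unrestricted ✓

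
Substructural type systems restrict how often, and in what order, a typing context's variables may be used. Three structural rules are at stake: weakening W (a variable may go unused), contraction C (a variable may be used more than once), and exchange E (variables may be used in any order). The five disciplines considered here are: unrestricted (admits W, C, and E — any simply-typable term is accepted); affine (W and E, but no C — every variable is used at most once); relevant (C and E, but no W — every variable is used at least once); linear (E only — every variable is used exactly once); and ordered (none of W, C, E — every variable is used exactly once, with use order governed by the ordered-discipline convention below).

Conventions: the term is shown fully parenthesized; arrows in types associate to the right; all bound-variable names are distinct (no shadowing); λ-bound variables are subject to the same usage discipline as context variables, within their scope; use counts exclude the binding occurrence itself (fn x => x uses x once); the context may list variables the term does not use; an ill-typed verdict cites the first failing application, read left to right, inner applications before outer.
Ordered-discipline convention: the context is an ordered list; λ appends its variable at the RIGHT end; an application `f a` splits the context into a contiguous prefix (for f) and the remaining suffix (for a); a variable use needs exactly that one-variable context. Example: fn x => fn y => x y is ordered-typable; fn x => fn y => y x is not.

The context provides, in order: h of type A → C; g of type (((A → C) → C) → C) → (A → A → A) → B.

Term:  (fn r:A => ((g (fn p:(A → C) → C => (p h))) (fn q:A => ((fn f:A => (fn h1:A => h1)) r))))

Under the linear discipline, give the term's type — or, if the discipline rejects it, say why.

not well-typed under linear — needs weakening: q, f unused
use counts: h: 1×, g: 1×, r [bound]: 1×, p [bound]: 1×, q [bound]: 0×, f [bound]: 0×, h1 [bound]: 1×
uses in reading order: g, p, h, h1, r
typing: ✓ — A → B
all disciplines: ordered ✗, linear ✗, affine ✓, relevant ✗, unrestricted ✓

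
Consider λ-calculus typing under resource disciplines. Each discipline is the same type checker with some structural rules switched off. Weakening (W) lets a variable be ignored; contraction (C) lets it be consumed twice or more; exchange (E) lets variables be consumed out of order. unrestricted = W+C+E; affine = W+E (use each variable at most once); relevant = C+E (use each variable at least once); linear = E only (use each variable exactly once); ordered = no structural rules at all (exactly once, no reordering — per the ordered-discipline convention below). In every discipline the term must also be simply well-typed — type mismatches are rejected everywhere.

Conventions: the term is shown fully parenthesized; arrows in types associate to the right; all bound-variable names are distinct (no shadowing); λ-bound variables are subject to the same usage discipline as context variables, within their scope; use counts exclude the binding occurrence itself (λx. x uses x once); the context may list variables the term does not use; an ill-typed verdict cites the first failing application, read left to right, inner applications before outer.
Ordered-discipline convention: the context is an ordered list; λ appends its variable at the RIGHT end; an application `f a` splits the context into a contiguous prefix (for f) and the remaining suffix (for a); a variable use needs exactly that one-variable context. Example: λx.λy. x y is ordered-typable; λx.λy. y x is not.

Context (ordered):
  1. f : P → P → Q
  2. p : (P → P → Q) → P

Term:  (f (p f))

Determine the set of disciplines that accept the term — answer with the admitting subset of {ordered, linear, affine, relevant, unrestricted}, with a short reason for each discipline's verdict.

admitted in: relevant, unrestricted
usage: f: 2×; p: 1×
uses in reading order: f, p, f
typing: ✓ — P → Q
ordered ✗ (f ×2 used more than once (contraction))
linear ✗ (f ×2 used more than once (contraction))
affine ✗ (f ×2 used more than once (contraction))
relevant ✓ (every one of f, p appears)
unrestricted ✓ (well-typed at P → Q; no restrictions here)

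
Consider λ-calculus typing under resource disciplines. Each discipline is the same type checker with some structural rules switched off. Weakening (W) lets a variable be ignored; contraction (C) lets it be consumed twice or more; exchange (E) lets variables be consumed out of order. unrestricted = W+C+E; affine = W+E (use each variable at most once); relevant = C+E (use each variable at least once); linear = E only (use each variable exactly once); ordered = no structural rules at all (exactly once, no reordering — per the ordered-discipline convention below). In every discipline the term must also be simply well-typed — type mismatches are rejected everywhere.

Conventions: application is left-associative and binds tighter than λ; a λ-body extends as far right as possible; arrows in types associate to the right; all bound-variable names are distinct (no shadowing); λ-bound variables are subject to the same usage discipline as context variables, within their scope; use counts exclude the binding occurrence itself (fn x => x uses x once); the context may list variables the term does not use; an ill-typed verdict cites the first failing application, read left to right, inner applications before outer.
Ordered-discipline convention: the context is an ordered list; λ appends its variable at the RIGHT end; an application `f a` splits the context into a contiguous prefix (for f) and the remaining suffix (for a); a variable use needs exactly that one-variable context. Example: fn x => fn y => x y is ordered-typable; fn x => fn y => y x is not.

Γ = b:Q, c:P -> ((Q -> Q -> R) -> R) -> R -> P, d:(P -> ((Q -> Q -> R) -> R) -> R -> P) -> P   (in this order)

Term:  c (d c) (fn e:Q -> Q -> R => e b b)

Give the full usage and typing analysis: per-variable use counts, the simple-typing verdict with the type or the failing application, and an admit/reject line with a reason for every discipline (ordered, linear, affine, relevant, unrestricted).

counts: b=2, c=2, d=1, e (λ-bound)=1
use order (left to right): c, d, c, e, b, b
typing: well-typed — term : R -> P
ordered: ✗ — b ×2, c ×2 used more than once (contraction)
linear: ✗ — b ×2, c ×2 used more than once (contraction)
affine: ✗ — b ×2, c ×2 used more than once (contraction)
relevant: ✓ — every one of b, c, d, e appears
unrestricted: ✓ — well-typed at R -> P; no restrictions here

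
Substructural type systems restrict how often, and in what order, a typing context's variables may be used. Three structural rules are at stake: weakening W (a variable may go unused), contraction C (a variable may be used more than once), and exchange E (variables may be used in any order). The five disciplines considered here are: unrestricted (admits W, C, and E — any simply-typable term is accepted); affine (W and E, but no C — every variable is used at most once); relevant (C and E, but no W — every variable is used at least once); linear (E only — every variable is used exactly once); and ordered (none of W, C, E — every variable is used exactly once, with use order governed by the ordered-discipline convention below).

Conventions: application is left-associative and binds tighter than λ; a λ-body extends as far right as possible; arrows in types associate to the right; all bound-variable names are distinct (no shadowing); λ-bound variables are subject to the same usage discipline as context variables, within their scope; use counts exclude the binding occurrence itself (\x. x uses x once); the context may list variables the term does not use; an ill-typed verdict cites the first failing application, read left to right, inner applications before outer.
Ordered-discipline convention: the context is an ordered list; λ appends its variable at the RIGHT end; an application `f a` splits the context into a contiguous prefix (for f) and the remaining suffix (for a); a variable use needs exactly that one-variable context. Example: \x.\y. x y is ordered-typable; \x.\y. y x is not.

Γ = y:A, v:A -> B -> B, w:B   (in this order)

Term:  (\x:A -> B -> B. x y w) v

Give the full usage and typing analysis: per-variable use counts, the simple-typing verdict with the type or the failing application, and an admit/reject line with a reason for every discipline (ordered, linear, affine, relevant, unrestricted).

counts: y: 1; v: 1; w: 1; x (λ-bound): 1
left-to-right use order: x, y, w, v
typing: well-typed — term : B
ordered ✗ (use order x, y, w, v needs exchange)
linear ✓ (y, v, w, x: one use apiece)
affine ✓ (none of y, v, w, x used more than once)
relevant ✓ (y, v, w, x: all used, weakening unneeded)
unrestricted ✓ (typability at B is all that's needed)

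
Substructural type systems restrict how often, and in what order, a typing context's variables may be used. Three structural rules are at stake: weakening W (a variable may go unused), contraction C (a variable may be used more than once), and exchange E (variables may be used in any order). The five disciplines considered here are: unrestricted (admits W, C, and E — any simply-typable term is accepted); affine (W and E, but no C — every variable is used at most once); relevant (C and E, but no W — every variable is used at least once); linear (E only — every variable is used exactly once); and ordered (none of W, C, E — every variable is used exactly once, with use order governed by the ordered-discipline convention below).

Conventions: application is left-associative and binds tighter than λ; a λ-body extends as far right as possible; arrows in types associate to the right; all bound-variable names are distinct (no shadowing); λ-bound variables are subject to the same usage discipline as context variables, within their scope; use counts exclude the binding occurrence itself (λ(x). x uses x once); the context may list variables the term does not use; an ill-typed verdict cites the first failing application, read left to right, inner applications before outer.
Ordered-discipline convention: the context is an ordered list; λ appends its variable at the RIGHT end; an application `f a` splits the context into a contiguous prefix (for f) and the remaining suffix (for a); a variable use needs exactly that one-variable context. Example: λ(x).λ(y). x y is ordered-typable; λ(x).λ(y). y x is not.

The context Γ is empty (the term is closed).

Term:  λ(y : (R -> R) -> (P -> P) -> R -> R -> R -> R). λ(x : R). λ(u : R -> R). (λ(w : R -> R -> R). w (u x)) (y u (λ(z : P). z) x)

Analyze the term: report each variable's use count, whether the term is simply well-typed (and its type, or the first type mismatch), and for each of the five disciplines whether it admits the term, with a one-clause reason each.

counts: y [bound]: 1×, x [bound]: 2×, u [bound]: 2×, w [bound]: 1×, z [bound]: 1×
left-to-right use order: w, u, x, y, u, z, x
typing: well-typed — term : ((R -> R) -> (P -> P) -> R -> R -> R -> R) -> R -> (R -> R) -> R -> R
ordered ✗ (needs contraction — x ×2, u ×2)
linear ✗ (needs contraction — x ×2, u ×2)
affine ✗ (needs contraction — x ×2, u ×2)
relevant ✓ (none of y, x, u, w, z goes unused)
unrestricted ✓ (simply typable at ((R -> R) -> (P -> P) -> R -> R -> R -> R) -> R -> (R -> R) -> R -> R; W, C, E all held)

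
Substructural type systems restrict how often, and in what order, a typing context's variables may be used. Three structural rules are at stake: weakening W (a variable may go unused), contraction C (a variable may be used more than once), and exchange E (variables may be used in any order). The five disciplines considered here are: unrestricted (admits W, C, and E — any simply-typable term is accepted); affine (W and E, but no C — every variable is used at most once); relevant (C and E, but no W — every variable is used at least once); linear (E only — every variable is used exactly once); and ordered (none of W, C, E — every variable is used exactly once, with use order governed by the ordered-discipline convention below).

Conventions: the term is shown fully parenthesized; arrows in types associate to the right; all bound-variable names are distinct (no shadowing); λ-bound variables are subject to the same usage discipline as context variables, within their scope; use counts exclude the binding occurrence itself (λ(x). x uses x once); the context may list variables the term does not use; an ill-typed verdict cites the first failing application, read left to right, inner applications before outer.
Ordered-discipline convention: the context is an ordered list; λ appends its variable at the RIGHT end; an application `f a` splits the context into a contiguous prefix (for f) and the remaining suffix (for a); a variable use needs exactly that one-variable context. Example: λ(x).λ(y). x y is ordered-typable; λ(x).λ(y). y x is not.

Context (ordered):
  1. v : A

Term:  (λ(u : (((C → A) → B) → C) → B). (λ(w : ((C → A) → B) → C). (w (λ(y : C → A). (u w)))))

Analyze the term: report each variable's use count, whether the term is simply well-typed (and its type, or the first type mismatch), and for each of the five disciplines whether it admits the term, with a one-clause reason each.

variable uses: v: 0; u (bound): 1; w (bound): 2; y (bound): 0
order of uses: w, u, w
typing: ✓ — ((((C → A) → B) → C) → B) → (((C → A) → B) → C) → C
ordered: ✗, needs contraction — w ×2; v, y left unused
linear: ✗, needs contraction — w ×2; v, y left unused
affine: ✗, needs contraction — w ×2
relevant: ✗, v, y left unused
unrestricted: ✓, well-typed at ((((C → A) → B) → C) → B) → (((C → A) → B) → C) → C; no restrictions here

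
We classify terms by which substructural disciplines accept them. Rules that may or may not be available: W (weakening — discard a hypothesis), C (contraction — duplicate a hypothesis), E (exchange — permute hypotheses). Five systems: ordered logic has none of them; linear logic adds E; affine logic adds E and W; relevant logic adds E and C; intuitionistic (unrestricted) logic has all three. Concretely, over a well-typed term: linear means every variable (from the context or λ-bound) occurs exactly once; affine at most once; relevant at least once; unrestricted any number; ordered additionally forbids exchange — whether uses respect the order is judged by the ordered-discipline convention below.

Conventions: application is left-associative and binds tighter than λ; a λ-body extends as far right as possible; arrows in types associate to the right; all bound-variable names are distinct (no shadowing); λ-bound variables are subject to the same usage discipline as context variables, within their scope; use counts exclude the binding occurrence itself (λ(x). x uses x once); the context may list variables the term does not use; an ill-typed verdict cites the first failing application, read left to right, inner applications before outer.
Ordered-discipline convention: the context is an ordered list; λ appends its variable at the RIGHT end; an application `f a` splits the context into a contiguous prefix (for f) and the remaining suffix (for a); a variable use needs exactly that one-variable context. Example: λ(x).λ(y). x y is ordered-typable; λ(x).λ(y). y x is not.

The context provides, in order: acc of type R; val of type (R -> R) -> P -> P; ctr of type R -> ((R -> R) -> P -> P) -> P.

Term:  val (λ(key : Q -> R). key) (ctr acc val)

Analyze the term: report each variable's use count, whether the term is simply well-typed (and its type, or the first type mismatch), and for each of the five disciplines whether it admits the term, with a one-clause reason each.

variable uses: acc: 1×; val: 2×; ctr: 1×; key (λ-bound): 1×
uses in reading order: val, key, ctr, acc, val
typing: ill-typed: argument of type (Q -> R) -> Q -> R where R -> R is required
ordered: ✗ — fails simple typing
linear: ✗ — a type mismatch blocks all five
affine: ✗ — the type mismatch rejects it
relevant: ✗ — not simply typable
unrestricted: ✗ — fails simple typing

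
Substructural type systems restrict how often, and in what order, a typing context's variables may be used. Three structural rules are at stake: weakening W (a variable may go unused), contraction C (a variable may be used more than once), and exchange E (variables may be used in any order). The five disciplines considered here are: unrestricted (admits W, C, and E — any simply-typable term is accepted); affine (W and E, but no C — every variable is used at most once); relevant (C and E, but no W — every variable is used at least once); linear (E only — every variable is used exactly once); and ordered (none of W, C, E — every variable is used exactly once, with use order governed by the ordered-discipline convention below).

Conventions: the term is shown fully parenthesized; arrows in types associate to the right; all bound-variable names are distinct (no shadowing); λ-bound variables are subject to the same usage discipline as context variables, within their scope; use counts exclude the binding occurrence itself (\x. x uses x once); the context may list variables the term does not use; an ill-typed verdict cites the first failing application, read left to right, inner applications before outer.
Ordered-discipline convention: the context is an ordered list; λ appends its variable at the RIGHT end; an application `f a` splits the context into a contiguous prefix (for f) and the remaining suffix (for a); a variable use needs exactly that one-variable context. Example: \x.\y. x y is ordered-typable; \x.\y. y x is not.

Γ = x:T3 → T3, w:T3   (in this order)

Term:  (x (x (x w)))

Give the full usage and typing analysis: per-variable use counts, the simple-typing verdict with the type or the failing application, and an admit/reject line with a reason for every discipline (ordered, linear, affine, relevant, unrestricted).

counts: x: 3×; w: 1×
left-to-right use order: x, x, x, w
typing: the term checks, with type T3
ordered: ✗ — uses contraction: x ×3
linear: ✗ — uses contraction: x ×3
affine: ✗ — uses contraction: x ×3
relevant: ✓ — none of x, w goes unused
unrestricted: ✓ — well-typed at T3; no restrictions here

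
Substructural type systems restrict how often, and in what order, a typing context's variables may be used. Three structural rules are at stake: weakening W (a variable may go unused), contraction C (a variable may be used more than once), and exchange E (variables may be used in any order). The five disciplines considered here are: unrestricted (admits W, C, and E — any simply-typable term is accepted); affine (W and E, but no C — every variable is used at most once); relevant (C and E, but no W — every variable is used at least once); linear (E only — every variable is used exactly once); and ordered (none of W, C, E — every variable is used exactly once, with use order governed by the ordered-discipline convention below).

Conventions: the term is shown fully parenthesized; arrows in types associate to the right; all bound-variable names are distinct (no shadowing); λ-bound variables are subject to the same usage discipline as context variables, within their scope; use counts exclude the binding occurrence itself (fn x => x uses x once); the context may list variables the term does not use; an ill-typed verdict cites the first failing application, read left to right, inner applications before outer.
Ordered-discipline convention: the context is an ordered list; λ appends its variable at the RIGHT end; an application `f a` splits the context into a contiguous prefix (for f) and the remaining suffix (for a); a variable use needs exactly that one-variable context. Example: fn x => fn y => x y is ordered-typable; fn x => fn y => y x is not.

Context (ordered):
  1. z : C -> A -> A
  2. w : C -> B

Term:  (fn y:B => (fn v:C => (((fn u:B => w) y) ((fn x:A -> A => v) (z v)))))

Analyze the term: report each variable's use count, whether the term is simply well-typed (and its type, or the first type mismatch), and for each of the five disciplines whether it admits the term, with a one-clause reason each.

counts: z: 1×, w: 1×, y (bound): 1×, v (bound): 2×, u (bound): 0×, x (bound): 0×
left-to-right use order: w, y, v, z, v
typing: the term checks, with type B -> C -> B
ordered: ✗, repeated use of v ×2; u, x never used (weakening)
linear: ✗, repeated use of v ×2; u, x never used (weakening)
affine: ✗, repeated use of v ×2
relevant: ✗, u, x never used (weakening)
unrestricted: ✓, type-checks (B -> C -> B) and nothing is barred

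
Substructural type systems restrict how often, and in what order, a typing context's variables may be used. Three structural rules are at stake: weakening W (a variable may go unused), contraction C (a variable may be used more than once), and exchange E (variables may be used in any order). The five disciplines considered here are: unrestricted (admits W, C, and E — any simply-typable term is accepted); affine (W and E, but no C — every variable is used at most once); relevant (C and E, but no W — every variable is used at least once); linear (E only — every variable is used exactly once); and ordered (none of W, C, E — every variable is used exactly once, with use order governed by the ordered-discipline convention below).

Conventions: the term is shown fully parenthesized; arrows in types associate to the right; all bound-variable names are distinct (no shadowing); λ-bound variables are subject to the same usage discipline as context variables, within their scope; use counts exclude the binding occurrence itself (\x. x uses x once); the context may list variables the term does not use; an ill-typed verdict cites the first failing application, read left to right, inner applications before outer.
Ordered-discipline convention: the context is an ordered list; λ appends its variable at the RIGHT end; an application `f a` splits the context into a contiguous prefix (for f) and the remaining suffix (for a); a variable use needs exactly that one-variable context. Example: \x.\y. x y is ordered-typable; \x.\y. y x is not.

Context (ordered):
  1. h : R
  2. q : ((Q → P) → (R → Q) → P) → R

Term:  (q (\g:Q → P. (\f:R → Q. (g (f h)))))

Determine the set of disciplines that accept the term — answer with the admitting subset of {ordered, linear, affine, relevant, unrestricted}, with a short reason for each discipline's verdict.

admitted in: linear, affine, relevant, unrestricted
use counts: h: 1, q: 1, g [bound]: 1, f [bound]: 1
order of uses: q, g, f, h
typing: the term checks, with type R
ordered: ✗ — no contiguous prefix/suffix split fits q, g, f, h
linear: ✓ — h, q, g, f: one use apiece
affine: ✓ — at most one use each (h, q, g, f)
relevant: ✓ — h, q, g, f: all used, weakening unneeded
unrestricted: ✓ — well-typed at R; no restrictions here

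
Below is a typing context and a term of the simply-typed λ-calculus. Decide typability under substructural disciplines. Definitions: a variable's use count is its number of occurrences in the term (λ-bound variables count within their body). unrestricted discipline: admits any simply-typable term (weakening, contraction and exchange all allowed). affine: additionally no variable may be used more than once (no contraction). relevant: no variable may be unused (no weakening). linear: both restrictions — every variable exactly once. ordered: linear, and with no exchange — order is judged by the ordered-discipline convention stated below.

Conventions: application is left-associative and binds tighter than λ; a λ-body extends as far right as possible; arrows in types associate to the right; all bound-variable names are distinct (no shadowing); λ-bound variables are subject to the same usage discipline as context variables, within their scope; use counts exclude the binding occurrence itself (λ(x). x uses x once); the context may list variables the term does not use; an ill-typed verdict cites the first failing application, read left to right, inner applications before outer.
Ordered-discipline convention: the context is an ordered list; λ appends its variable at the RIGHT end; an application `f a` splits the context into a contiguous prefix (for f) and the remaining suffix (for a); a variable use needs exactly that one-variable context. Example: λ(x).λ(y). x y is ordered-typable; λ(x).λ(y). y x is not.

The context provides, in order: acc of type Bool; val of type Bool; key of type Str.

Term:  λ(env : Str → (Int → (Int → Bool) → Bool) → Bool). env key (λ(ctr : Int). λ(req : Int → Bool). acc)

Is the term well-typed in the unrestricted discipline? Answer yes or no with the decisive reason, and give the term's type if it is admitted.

yes — type-checks ((Str → (Int → (Int → Bool) → Bool) → Bool) → Bool) and nothing is barred; term : (Str → (Int → (Int → Bool) → Bool) → Bool) → Bool
counts: acc=1, val=0, key=1, env (λ-bound)=1, ctr (λ-bound)=0, req (λ-bound)=0
use order (left to right): env, key, acc
typing: well-typed — term : (Str → (Int → (Int → Bool) → Bool) → Bool) → Bool
per-discipline verdicts: ordered ✗ · linear ✗ · affine ✓ · relevant ✗ · unrestricted ✓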